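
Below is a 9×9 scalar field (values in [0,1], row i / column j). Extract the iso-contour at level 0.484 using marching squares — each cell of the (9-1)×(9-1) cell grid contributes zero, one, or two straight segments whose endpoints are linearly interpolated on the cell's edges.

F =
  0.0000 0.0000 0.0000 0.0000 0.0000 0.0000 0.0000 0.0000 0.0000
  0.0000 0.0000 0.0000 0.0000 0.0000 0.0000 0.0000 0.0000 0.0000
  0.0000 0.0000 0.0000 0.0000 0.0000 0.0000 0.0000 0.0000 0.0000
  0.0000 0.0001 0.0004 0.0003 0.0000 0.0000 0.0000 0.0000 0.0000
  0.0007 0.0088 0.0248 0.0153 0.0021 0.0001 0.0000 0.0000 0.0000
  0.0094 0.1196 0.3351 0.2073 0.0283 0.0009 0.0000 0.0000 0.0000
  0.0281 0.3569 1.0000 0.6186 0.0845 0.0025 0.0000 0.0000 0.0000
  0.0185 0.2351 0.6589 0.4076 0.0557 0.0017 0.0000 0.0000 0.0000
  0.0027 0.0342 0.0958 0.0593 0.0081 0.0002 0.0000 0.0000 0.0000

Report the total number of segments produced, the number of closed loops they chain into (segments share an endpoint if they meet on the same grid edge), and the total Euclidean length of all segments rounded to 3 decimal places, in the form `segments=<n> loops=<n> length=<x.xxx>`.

segments=8 loops=1 length=6.136

cell (5,1): code 0100 → (5.224,2.000)–(6.000,1.198)
cell (5,2): code 1100 → (5.673,3.000)–(5.224,2.000)
cell (5,3): code 1000 → (6.000,3.252)–(5.673,3.000)
cell (6,1): code 0110 → (6.000,1.198)–(7.000,1.587)
cell (6,2): code 1011 → (7.000,2.696)–(6.638,3.000)
cell (6,3): code 0001 → (6.638,3.000)–(6.000,3.252)
cell (7,1): code 0010 → (7.000,1.587)–(7.311,2.000)
cell (7,2): code 0001 → (7.311,2.000)–(7.000,2.696)
total: 8 segments, chained into 1 closed loop(s), length Σ = 6.135990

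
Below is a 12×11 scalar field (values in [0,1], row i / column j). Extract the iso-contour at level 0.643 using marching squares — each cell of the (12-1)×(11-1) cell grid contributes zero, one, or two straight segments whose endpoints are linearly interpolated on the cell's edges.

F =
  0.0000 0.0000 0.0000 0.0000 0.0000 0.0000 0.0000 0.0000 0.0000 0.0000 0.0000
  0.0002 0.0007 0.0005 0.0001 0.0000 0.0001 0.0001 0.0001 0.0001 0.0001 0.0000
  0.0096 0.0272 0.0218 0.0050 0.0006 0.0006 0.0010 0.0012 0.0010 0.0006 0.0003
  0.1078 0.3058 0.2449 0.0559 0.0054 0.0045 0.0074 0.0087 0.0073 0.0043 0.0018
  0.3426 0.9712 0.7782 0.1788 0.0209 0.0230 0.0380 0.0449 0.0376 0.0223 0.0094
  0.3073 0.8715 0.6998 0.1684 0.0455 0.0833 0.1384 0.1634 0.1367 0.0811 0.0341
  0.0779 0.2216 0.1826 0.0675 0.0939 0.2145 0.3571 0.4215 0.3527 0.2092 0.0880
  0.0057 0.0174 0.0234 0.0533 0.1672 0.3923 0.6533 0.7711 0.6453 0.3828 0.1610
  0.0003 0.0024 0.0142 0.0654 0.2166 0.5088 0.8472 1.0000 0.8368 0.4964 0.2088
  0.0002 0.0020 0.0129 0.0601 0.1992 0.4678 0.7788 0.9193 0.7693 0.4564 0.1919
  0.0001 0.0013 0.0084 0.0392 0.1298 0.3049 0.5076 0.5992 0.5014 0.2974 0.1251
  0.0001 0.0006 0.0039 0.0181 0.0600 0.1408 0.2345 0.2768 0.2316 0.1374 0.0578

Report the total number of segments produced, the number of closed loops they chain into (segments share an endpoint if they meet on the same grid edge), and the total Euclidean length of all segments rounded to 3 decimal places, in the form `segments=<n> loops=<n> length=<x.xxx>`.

cell (3,0): code 0100 → (3.507,1.000)–(4.000,0.478)
cell (3,1): code 1100 → (3.746,2.000)–(3.507,1.000)
cell (3,2): code 1000 → (4.000,2.226)–(3.746,2.000)
cell (4,0): code 0110 → (4.000,0.478)–(5.000,0.595)
cell (4,2): code 1001 → (5.000,2.107)–(4.000,2.226)
cell (5,0): code 0010 → (5.000,0.595)–(5.352,1.000)
cell (5,1): code 0011 → (5.352,1.000)–(5.110,2.000)
cell (5,2): code 0001 → (5.110,2.000)–(5.000,2.107)
cell (6,5): code 0100 → (6.965,6.000)–(7.000,5.961)
cell (6,6): code 1100 → (6.634,7.000)–(6.965,6.000)
cell (6,7): code 1100 → (6.992,8.000)–(6.634,7.000)
cell (6,8): code 1000 → (7.000,8.009)–(6.992,8.000)
cell (7,5): code 0110 → (7.000,5.961)–(8.000,5.397)
cell (7,8): code 1001 → (8.000,8.569)–(7.000,8.009)
cell (8,5): code 0110 → (8.000,5.397)–(9.000,5.563)
cell (8,8): code 1001 → (9.000,8.404)–(8.000,8.569)
cell (9,5): code 0010 → (9.000,5.563)–(9.501,6.000)
cell (9,6): code 0011 → (9.501,6.000)–(9.863,7.000)
cell (9,7): code 0011 → (9.863,7.000)–(9.471,8.000)
cell (9,8): code 0001 → (9.471,8.000)–(9.000,8.404)
total: 20 segments, chained into 2 closed loop(s), length Σ = 15.742990

segments=20 loops=2 length=15.743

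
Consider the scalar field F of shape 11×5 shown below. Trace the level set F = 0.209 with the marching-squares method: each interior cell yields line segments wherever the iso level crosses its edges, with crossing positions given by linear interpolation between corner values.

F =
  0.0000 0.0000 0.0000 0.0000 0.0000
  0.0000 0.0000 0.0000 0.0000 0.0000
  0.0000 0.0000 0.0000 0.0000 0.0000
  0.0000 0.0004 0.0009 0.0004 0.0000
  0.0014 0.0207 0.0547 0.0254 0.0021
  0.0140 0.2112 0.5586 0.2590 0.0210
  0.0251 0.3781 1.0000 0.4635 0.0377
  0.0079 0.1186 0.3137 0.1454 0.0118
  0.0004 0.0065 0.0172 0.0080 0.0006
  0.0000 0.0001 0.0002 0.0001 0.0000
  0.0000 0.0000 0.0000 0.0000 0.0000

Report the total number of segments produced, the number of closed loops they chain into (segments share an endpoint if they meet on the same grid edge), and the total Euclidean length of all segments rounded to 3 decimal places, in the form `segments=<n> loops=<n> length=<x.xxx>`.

segments=12 loops=1 length=8.985

cell (4,0): code 0100 → (4.988,1.000)–(5.000,0.989)
cell (4,1): code 1100 → (4.306,2.000)–(4.988,1.000)
cell (4,2): code 1100 → (4.786,3.000)–(4.306,2.000)
cell (4,3): code 1000 → (5.000,3.210)–(4.786,3.000)
cell (5,0): code 0110 → (5.000,0.989)–(6.000,0.521)
cell (5,3): code 1001 → (6.000,3.598)–(5.000,3.210)
cell (6,0): code 0010 → (6.000,0.521)–(6.652,1.000)
cell (6,1): code 0111 → (6.652,1.000)–(7.000,1.463)
cell (6,2): code 1011 → (7.000,2.622)–(6.800,3.000)
cell (6,3): code 0001 → (6.800,3.000)–(6.000,3.598)
cell (7,1): code 0010 → (7.000,1.463)–(7.353,2.000)
cell (7,2): code 0001 → (7.353,2.000)–(7.000,2.622)
total: 12 segments, chained into 1 closed loop(s), length Σ = 8.984603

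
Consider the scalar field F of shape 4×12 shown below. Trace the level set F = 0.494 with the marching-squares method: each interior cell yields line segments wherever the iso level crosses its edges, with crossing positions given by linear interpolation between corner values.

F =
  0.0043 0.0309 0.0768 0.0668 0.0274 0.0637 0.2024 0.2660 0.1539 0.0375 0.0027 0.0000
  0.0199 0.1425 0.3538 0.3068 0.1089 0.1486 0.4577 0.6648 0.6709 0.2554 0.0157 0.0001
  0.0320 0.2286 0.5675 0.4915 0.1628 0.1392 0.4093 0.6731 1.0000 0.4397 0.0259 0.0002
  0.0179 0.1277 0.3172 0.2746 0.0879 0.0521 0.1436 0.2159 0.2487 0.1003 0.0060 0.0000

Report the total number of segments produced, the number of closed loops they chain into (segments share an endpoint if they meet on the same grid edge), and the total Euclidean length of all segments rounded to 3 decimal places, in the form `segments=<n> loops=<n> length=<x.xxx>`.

cell (0,6): code 0100 → (0.572,7.000)–(1.000,6.175)
cell (0,7): code 1100 → (0.658,8.000)–(0.572,7.000)
cell (0,8): code 1000 → (1.000,8.426)–(0.658,8.000)
cell (1,1): code 0100 → (1.656,2.000)–(2.000,1.783)
cell (1,2): code 1000 → (2.000,2.967)–(1.656,2.000)
cell (1,6): code 0110 → (1.000,6.175)–(2.000,6.321)
cell (1,8): code 1001 → (2.000,8.903)–(1.000,8.426)
cell (2,1): code 0010 → (2.000,1.783)–(2.294,2.000)
cell (2,2): code 0001 → (2.294,2.000)–(2.000,2.967)
cell (2,6): code 0010 → (2.000,6.321)–(2.392,7.000)
cell (2,7): code 0011 → (2.392,7.000)–(2.673,8.000)
cell (2,8): code 0001 → (2.673,8.000)–(2.000,8.903)
total: 12 segments, chained into 2 closed loop(s), length Σ = 10.356018

segments=12 loops=2 length=10.356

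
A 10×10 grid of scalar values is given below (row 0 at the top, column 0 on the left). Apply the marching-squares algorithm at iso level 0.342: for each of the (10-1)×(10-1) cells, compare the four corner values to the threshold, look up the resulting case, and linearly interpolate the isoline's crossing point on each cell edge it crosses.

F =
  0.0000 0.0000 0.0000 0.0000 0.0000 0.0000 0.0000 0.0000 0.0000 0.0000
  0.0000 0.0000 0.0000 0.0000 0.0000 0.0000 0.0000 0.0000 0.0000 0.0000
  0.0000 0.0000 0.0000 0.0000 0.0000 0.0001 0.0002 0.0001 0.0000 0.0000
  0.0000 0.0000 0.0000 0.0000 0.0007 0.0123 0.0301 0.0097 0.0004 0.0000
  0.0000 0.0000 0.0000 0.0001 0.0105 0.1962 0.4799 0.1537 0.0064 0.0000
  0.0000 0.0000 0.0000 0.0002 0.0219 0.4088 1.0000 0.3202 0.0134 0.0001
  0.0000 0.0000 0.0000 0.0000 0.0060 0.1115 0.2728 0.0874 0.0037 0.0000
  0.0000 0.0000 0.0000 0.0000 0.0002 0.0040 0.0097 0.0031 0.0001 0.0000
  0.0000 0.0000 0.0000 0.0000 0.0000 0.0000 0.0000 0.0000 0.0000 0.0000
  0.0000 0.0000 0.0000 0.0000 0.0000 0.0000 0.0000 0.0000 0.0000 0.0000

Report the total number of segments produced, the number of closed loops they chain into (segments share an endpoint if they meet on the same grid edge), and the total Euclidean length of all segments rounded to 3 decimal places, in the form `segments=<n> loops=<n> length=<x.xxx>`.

cell (3,5): code 0100 → (3.693,6.000)–(4.000,5.514)
cell (3,6): code 1000 → (4.000,6.423)–(3.693,6.000)
cell (4,4): code 0100 → (4.686,5.000)–(5.000,4.827)
cell (4,5): code 1110 → (4.000,5.514)–(4.686,5.000)
cell (4,6): code 1001 → (5.000,6.968)–(4.000,6.423)
cell (5,4): code 0010 → (5.000,4.827)–(5.225,5.000)
cell (5,5): code 0011 → (5.225,5.000)–(5.905,6.000)
cell (5,6): code 0001 → (5.905,6.000)–(5.000,6.968)
total: 8 segments, chained into 1 closed loop(s), length Σ = 6.269110

segments=8 loops=1 length=6.269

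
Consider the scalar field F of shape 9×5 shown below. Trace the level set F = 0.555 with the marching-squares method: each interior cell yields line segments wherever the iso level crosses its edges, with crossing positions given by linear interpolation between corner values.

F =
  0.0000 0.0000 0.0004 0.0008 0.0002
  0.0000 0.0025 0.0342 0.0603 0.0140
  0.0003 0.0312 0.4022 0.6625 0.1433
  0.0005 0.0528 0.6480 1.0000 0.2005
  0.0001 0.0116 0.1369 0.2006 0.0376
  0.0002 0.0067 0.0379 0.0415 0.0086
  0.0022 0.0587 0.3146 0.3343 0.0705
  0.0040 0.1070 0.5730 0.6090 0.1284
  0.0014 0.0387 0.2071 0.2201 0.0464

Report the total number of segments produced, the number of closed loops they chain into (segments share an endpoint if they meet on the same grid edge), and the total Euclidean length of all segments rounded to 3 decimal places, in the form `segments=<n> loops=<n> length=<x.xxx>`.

cell (1,2): code 0100 → (1.821,3.000)–(2.000,2.587)
cell (1,3): code 1000 → (2.000,3.207)–(1.821,3.000)
cell (2,1): code 0100 → (2.622,2.000)–(3.000,1.844)
cell (2,2): code 1110 → (2.000,2.587)–(2.622,2.000)
cell (2,3): code 1001 → (3.000,3.557)–(2.000,3.207)
cell (3,1): code 0010 → (3.000,1.844)–(3.182,2.000)
cell (3,2): code 0011 → (3.182,2.000)–(3.557,3.000)
cell (3,3): code 0001 → (3.557,3.000)–(3.000,3.557)
cell (6,1): code 0100 → (6.930,2.000)–(7.000,1.961)
cell (6,2): code 1100 → (6.803,3.000)–(6.930,2.000)
cell (6,3): code 1000 → (7.000,3.112)–(6.803,3.000)
cell (7,1): code 0010 → (7.000,1.961)–(7.049,2.000)
cell (7,2): code 0011 → (7.049,2.000)–(7.139,3.000)
cell (7,3): code 0001 → (7.139,3.000)–(7.000,3.112)
total: 14 segments, chained into 2 closed loop(s), length Σ = 7.701188

segments=14 loops=2 length=7.701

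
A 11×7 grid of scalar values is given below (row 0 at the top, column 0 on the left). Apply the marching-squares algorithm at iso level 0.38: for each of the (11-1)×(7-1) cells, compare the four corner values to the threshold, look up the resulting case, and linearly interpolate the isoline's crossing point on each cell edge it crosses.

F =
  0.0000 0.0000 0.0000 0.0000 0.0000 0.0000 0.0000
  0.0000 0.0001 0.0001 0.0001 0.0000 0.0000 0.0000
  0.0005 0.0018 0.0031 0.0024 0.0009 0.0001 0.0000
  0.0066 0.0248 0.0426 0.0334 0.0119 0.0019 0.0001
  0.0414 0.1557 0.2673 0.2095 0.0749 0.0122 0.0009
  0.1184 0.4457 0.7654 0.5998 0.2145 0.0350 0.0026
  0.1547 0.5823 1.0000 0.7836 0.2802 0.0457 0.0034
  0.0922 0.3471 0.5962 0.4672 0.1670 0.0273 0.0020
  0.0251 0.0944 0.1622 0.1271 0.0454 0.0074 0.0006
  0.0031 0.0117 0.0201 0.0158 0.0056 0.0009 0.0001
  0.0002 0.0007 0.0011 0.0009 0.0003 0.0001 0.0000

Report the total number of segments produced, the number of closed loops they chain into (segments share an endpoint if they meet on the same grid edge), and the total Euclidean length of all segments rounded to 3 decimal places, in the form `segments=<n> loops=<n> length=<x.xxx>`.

cell (4,0): code 0100 → (4.773,1.000)–(5.000,0.799)
cell (4,1): code 1100 → (4.226,2.000)–(4.773,1.000)
cell (4,2): code 1100 → (4.437,3.000)–(4.226,2.000)
cell (4,3): code 1000 → (5.000,3.570)–(4.437,3.000)
cell (5,0): code 0110 → (5.000,0.799)–(6.000,0.527)
cell (5,3): code 1001 → (6.000,3.802)–(5.000,3.570)
cell (6,0): code 0010 → (6.000,0.527)–(6.860,1.000)
cell (6,1): code 0111 → (6.860,1.000)–(7.000,1.132)
cell (6,3): code 1001 → (7.000,3.290)–(6.000,3.802)
cell (7,1): code 0010 → (7.000,1.132)–(7.498,2.000)
cell (7,2): code 0011 → (7.498,2.000)–(7.256,3.000)
cell (7,3): code 0001 → (7.256,3.000)–(7.000,3.290)
total: 12 segments, chained into 1 closed loop(s), length Σ = 10.043105

segments=12 loops=1 length=10.043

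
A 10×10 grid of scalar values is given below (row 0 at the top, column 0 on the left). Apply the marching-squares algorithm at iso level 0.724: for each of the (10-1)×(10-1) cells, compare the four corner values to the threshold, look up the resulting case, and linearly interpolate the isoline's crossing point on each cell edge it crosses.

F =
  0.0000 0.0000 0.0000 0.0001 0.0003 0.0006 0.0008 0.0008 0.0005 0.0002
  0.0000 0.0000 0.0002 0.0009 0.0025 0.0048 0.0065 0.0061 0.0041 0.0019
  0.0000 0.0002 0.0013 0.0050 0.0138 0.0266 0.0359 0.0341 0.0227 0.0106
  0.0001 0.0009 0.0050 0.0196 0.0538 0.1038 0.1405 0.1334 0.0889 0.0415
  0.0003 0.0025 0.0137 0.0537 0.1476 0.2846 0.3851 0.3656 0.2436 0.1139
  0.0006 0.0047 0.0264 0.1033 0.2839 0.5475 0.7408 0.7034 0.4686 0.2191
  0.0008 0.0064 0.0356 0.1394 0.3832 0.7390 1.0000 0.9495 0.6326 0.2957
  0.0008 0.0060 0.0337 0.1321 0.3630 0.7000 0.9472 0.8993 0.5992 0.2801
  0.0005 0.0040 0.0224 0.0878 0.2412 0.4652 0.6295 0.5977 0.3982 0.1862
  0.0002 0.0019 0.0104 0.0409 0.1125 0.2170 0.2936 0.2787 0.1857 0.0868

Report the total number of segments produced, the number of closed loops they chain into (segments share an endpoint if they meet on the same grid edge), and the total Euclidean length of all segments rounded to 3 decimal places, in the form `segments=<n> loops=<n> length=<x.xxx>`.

segments=12 loops=1 length=8.648

cell (4,5): code 0100 → (4.953,6.000)–(5.000,5.913)
cell (4,6): code 1000 → (5.000,6.449)–(4.953,6.000)
cell (5,4): code 0100 → (5.922,5.000)–(6.000,4.958)
cell (5,5): code 1110 → (5.000,5.913)–(5.922,5.000)
cell (5,6): code 1101 → (5.084,7.000)–(5.000,6.449)
cell (5,7): code 1000 → (6.000,7.712)–(5.084,7.000)
cell (6,4): code 0010 → (6.000,4.958)–(6.385,5.000)
cell (6,5): code 0111 → (6.385,5.000)–(7.000,5.097)
cell (6,7): code 1001 → (7.000,7.584)–(6.000,7.712)
cell (7,5): code 0010 → (7.000,5.097)–(7.703,6.000)
cell (7,6): code 0011 → (7.703,6.000)–(7.581,7.000)
cell (7,7): code 0001 → (7.581,7.000)–(7.000,7.584)
total: 12 segments, chained into 1 closed loop(s), length Σ = 8.647623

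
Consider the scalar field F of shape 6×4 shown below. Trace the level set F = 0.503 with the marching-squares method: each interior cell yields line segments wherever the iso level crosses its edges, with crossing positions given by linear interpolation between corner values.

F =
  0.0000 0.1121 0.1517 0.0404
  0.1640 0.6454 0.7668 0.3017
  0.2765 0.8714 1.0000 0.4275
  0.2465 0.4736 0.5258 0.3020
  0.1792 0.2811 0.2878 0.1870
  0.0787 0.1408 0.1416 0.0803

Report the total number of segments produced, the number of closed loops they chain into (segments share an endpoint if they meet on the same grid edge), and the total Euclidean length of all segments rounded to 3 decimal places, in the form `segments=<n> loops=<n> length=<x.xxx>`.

segments=10 loops=1 length=7.747

cell (0,0): code 0100 → (0.733,1.000)–(1.000,0.704)
cell (0,1): code 1100 → (0.571,2.000)–(0.733,1.000)
cell (0,2): code 1000 → (1.000,2.567)–(0.571,2.000)
cell (1,0): code 0110 → (1.000,0.704)–(2.000,0.381)
cell (1,2): code 1001 → (2.000,2.868)–(1.000,2.567)
cell (2,0): code 0010 → (2.000,0.381)–(2.926,1.000)
cell (2,1): code 0111 → (2.926,1.000)–(3.000,1.563)
cell (2,2): code 1001 → (3.000,2.102)–(2.000,2.868)
cell (3,1): code 0010 → (3.000,1.563)–(3.096,2.000)
cell (3,2): code 0001 → (3.096,2.000)–(3.000,2.102)
total: 10 segments, chained into 1 closed loop(s), length Σ = 7.746832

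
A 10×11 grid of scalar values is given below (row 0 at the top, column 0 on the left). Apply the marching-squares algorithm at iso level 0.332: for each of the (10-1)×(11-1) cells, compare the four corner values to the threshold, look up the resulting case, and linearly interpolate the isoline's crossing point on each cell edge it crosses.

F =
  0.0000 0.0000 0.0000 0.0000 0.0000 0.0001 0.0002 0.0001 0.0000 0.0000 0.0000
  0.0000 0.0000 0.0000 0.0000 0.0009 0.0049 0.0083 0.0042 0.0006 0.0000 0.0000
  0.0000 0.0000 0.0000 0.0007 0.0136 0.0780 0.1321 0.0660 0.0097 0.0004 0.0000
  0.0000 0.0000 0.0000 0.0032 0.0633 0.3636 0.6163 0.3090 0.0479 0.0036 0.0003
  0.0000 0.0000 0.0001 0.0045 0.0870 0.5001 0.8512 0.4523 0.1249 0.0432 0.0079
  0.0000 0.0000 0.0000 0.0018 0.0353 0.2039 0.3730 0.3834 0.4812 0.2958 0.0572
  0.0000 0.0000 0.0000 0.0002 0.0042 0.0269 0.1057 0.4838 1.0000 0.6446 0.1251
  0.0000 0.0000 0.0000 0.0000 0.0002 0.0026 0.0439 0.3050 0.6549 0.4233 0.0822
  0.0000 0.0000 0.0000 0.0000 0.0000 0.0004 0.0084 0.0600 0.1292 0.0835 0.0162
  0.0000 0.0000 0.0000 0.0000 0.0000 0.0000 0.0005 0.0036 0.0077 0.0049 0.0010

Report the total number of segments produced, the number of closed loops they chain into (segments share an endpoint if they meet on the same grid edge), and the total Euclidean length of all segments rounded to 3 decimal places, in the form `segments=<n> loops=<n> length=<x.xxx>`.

cell (2,4): code 0100 → (2.889,5.000)–(3.000,4.895)
cell (2,5): code 1100 → (2.413,6.000)–(2.889,5.000)
cell (2,6): code 1000 → (3.000,6.925)–(2.413,6.000)
cell (3,4): code 0110 → (3.000,4.895)–(4.000,4.593)
cell (3,6): code 1101 → (3.161,7.000)–(3.000,6.925)
cell (3,7): code 1000 → (4.000,7.367)–(3.161,7.000)
cell (4,4): code 0010 → (4.000,4.593)–(4.568,5.000)
cell (4,5): code 0111 → (4.568,5.000)–(5.000,5.758)
cell (4,7): code 1101 → (4.581,8.000)–(4.000,7.367)
cell (4,8): code 1000 → (5.000,8.805)–(4.581,8.000)
cell (5,5): code 0010 → (5.000,5.758)–(5.153,6.000)
cell (5,6): code 0111 → (5.153,6.000)–(6.000,6.599)
cell (5,8): code 1101 → (5.104,9.000)–(5.000,8.805)
cell (5,9): code 1000 → (6.000,9.602)–(5.104,9.000)
cell (6,6): code 0010 → (6.000,6.599)–(6.849,7.000)
cell (6,7): code 0111 → (6.849,7.000)–(7.000,7.077)
cell (6,9): code 1001 → (7.000,9.268)–(6.000,9.602)
cell (7,7): code 0010 → (7.000,7.077)–(7.614,8.000)
cell (7,8): code 0011 → (7.614,8.000)–(7.269,9.000)
cell (7,9): code 0001 → (7.269,9.000)–(7.000,9.268)
total: 20 segments, chained into 1 closed loop(s), length Σ = 15.164235

segments=20 loops=1 length=15.164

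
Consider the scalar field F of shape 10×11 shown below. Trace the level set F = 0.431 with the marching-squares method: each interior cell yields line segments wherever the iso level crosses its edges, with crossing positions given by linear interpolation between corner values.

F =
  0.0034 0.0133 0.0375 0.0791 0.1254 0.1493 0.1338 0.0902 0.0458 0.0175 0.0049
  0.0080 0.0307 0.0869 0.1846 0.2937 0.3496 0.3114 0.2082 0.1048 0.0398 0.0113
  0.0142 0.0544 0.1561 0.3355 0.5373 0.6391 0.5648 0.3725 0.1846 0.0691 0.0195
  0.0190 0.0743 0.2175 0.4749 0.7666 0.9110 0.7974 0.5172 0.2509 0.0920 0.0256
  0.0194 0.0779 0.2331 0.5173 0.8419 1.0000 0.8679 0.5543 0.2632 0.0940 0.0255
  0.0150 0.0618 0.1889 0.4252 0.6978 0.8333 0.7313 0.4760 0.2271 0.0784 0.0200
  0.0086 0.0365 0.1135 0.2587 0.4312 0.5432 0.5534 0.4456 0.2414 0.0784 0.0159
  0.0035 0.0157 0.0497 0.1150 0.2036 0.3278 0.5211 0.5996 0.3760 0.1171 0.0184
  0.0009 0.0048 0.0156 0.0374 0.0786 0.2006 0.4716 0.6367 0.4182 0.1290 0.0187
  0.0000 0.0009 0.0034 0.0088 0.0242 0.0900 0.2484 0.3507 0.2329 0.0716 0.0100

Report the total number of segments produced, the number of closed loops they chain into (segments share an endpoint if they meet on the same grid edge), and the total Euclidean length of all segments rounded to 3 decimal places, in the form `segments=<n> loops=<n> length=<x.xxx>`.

segments=24 loops=1 length=20.167

cell (1,3): code 0100 → (1.564,4.000)–(2.000,3.473)
cell (1,4): code 1100 → (1.281,5.000)–(1.564,4.000)
cell (1,5): code 1100 → (1.472,6.000)–(1.281,5.000)
cell (1,6): code 1000 → (2.000,6.696)–(1.472,6.000)
cell (2,2): code 0100 → (2.685,3.000)–(3.000,2.829)
cell (2,3): code 1110 → (2.000,3.473)–(2.685,3.000)
cell (2,6): code 1101 → (2.404,7.000)–(2.000,6.696)
cell (2,7): code 1000 → (3.000,7.324)–(2.404,7.000)
cell (3,2): code 0110 → (3.000,2.829)–(4.000,2.696)
cell (3,7): code 1001 → (4.000,7.424)–(3.000,7.324)
cell (4,2): code 0010 → (4.000,2.696)–(4.937,3.000)
cell (4,3): code 0111 → (4.937,3.000)–(5.000,3.021)
cell (4,7): code 1001 → (5.000,7.181)–(4.000,7.424)
cell (5,3): code 0110 → (5.000,3.021)–(6.000,3.999)
cell (5,7): code 1001 → (6.000,7.071)–(5.000,7.181)
cell (6,3): code 0010 → (6.000,3.999)–(6.001,4.000)
cell (6,4): code 0011 → (6.001,4.000)–(6.521,5.000)
cell (6,5): code 0111 → (6.521,5.000)–(7.000,5.534)
cell (6,7): code 1001 → (7.000,7.754)–(6.000,7.071)
cell (7,5): code 0110 → (7.000,5.534)–(8.000,5.850)
cell (7,7): code 1001 → (8.000,7.941)–(7.000,7.754)
cell (8,5): code 0010 → (8.000,5.850)–(8.182,6.000)
cell (8,6): code 0011 → (8.182,6.000)–(8.719,7.000)
cell (8,7): code 0001 → (8.719,7.000)–(8.000,7.941)
total: 24 segments, chained into 1 closed loop(s), length Σ = 20.166543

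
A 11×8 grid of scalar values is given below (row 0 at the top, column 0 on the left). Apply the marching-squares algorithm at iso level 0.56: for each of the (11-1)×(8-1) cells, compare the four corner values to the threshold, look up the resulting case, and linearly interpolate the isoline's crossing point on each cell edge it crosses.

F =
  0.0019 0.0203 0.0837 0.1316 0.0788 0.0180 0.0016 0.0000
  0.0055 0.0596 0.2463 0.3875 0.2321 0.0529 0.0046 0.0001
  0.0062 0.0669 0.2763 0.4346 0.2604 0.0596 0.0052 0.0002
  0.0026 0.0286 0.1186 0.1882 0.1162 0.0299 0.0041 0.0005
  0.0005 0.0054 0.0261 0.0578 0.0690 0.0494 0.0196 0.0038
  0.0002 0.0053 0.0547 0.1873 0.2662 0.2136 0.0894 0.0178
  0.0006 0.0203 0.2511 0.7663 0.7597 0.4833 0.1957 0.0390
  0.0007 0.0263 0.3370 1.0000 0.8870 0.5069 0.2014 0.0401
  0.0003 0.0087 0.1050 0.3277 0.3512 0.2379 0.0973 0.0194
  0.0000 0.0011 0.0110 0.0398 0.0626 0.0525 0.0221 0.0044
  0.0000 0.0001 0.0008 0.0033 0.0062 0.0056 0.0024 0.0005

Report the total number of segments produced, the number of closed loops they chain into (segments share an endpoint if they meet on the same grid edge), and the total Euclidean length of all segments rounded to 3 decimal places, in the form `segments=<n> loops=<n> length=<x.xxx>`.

segments=8 loops=1 length=7.397

cell (5,2): code 0100 → (5.644,3.000)–(6.000,2.600)
cell (5,3): code 1100 → (5.595,4.000)–(5.644,3.000)
cell (5,4): code 1000 → (6.000,4.723)–(5.595,4.000)
cell (6,2): code 0110 → (6.000,2.600)–(7.000,2.336)
cell (6,4): code 1001 → (7.000,4.860)–(6.000,4.723)
cell (7,2): code 0010 → (7.000,2.336)–(7.654,3.000)
cell (7,3): code 0011 → (7.654,3.000)–(7.610,4.000)
cell (7,4): code 0001 → (7.610,4.000)–(7.000,4.860)
total: 8 segments, chained into 1 closed loop(s), length Σ = 7.396627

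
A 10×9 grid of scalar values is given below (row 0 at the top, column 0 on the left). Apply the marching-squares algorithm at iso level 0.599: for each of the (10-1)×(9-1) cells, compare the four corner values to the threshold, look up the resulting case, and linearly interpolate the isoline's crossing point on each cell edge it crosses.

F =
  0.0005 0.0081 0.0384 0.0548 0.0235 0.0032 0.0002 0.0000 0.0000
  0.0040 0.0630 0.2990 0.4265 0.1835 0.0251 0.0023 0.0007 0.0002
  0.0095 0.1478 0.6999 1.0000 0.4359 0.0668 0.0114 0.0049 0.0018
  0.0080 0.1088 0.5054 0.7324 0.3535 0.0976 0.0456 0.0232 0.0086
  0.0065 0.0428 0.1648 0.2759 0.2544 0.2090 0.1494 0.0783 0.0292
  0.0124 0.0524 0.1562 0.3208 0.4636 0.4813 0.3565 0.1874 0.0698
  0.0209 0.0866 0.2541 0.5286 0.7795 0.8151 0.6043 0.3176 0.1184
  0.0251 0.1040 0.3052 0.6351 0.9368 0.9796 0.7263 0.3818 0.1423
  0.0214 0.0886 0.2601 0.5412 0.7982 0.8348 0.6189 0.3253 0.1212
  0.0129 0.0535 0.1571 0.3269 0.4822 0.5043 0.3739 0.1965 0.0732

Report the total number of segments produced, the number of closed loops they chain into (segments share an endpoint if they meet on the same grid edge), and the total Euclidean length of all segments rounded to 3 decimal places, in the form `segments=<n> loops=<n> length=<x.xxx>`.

segments=22 loops=2 length=16.419

cell (1,1): code 0100 → (1.748,2.000)–(2.000,1.817)
cell (1,2): code 1100 → (1.301,3.000)–(1.748,2.000)
cell (1,3): code 1000 → (2.000,3.711)–(1.301,3.000)
cell (2,1): code 0010 → (2.000,1.817)–(2.519,2.000)
cell (2,2): code 0111 → (2.519,2.000)–(3.000,2.412)
cell (2,3): code 1001 → (3.000,3.352)–(2.000,3.711)
cell (3,2): code 0010 → (3.000,2.412)–(3.292,3.000)
cell (3,3): code 0001 → (3.292,3.000)–(3.000,3.352)
cell (5,3): code 0100 → (5.429,4.000)–(6.000,3.281)
cell (5,4): code 1100 → (5.353,5.000)–(5.429,4.000)
cell (5,5): code 1100 → (5.979,6.000)–(5.353,5.000)
cell (5,6): code 1000 → (6.000,6.018)–(5.979,6.000)
cell (6,2): code 0100 → (6.661,3.000)–(7.000,2.891)
cell (6,3): code 1110 → (6.000,3.281)–(6.661,3.000)
cell (6,6): code 1001 → (7.000,6.370)–(6.000,6.018)
cell (7,2): code 0010 → (7.000,2.891)–(7.384,3.000)
cell (7,3): code 0111 → (7.384,3.000)–(8.000,3.225)
cell (7,6): code 1001 → (8.000,6.068)–(7.000,6.370)
cell (8,3): code 0010 → (8.000,3.225)–(8.630,4.000)
cell (8,4): code 0011 → (8.630,4.000)–(8.713,5.000)
cell (8,5): code 0011 → (8.713,5.000)–(8.081,6.000)
cell (8,6): code 0001 → (8.081,6.000)–(8.000,6.068)
total: 22 segments, chained into 2 closed loop(s), length Σ = 16.418540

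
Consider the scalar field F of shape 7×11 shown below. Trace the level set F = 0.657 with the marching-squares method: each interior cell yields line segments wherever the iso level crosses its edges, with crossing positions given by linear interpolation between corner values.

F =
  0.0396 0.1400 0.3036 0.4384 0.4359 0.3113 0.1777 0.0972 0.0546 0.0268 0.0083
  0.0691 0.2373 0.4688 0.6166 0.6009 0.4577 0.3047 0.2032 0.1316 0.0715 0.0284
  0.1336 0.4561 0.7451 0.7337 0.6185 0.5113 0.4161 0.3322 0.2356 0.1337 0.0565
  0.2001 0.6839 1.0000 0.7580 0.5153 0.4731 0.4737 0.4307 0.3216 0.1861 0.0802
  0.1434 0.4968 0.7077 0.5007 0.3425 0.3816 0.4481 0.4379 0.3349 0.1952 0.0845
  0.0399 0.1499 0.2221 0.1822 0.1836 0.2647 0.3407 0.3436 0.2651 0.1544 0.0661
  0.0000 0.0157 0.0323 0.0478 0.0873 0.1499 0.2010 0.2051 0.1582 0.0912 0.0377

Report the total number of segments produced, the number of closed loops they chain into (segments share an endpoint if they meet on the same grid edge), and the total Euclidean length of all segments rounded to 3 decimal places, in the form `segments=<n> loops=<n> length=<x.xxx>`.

cell (1,1): code 0100 → (1.681,2.000)–(2.000,1.695)
cell (1,2): code 1100 → (1.345,3.000)–(1.681,2.000)
cell (1,3): code 1000 → (2.000,3.666)–(1.345,3.000)
cell (2,0): code 0100 → (2.882,1.000)–(3.000,0.944)
cell (2,1): code 1110 → (2.000,1.695)–(2.882,1.000)
cell (2,3): code 1001 → (3.000,3.416)–(2.000,3.666)
cell (3,0): code 0010 → (3.000,0.944)–(3.144,1.000)
cell (3,1): code 0111 → (3.144,1.000)–(4.000,1.760)
cell (3,2): code 1011 → (4.000,2.245)–(3.393,3.000)
cell (3,3): code 0001 → (3.393,3.000)–(3.000,3.416)
cell (4,1): code 0010 → (4.000,1.760)–(4.104,2.000)
cell (4,2): code 0001 → (4.104,2.000)–(4.000,2.245)
total: 12 segments, chained into 1 closed loop(s), length Σ = 8.082519

segments=12 loops=1 length=8.083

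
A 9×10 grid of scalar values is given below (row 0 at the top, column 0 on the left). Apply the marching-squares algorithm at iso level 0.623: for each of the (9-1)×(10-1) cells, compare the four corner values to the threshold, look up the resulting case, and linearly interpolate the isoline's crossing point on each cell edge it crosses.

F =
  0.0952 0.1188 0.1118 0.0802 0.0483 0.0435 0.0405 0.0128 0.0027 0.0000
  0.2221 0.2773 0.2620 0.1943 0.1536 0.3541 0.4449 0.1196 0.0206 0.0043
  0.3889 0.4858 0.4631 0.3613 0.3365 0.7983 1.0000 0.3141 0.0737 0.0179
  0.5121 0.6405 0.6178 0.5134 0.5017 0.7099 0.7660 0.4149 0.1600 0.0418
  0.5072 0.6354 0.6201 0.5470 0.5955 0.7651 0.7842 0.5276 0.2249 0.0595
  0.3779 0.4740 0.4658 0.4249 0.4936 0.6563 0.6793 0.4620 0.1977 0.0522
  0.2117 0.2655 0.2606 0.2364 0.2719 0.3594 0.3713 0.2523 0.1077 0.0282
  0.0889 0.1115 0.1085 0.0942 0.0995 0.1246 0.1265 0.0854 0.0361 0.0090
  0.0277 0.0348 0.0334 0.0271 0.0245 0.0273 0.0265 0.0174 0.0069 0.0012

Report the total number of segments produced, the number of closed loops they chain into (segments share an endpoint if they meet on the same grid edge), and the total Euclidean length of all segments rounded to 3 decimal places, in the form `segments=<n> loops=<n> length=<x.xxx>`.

cell (1,4): code 0100 → (1.605,5.000)–(2.000,4.620)
cell (1,5): code 1100 → (1.321,6.000)–(1.605,5.000)
cell (1,6): code 1000 → (2.000,6.550)–(1.321,6.000)
cell (2,0): code 0100 → (2.887,1.000)–(3.000,0.864)
cell (2,1): code 1000 → (3.000,1.771)–(2.887,1.000)
cell (2,4): code 0110 → (2.000,4.620)–(3.000,4.583)
cell (2,6): code 1001 → (3.000,6.407)–(2.000,6.550)
cell (3,0): code 0110 → (3.000,0.864)–(4.000,0.903)
cell (3,1): code 1001 → (4.000,1.810)–(3.000,1.771)
cell (3,4): code 0110 → (3.000,4.583)–(4.000,4.162)
cell (3,6): code 1001 → (4.000,6.628)–(3.000,6.407)
cell (4,0): code 0010 → (4.000,0.903)–(4.077,1.000)
cell (4,1): code 0001 → (4.077,1.000)–(4.000,1.810)
cell (4,4): code 0110 → (4.000,4.162)–(5.000,4.795)
cell (4,6): code 1001 → (5.000,6.259)–(4.000,6.628)
cell (5,4): code 0010 → (5.000,4.795)–(5.112,5.000)
cell (5,5): code 0011 → (5.112,5.000)–(5.183,6.000)
cell (5,6): code 0001 → (5.183,6.000)–(5.000,6.259)
total: 18 segments, chained into 2 closed loop(s), length Σ = 14.278674

segments=18 loops=2 length=14.279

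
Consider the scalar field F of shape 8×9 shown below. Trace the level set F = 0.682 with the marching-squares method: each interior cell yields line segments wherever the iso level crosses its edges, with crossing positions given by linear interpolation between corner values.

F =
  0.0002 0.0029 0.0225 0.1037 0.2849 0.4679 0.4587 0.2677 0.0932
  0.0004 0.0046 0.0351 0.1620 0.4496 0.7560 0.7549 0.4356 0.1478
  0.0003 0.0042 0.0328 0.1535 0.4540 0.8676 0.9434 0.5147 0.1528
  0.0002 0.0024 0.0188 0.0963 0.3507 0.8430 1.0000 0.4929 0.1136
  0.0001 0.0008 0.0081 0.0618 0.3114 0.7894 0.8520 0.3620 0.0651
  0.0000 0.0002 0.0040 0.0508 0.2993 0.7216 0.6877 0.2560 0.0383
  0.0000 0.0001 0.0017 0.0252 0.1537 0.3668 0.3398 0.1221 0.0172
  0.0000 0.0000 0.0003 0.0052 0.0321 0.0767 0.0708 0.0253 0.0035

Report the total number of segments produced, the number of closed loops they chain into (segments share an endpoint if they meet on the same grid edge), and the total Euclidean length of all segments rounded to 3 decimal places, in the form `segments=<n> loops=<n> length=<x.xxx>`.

cell (0,4): code 0100 → (0.743,5.000)–(1.000,4.758)
cell (0,5): code 1100 → (0.754,6.000)–(0.743,5.000)
cell (0,6): code 1000 → (1.000,6.228)–(0.754,6.000)
cell (1,4): code 0110 → (1.000,4.758)–(2.000,4.551)
cell (1,6): code 1001 → (2.000,6.610)–(1.000,6.228)
cell (2,4): code 0110 → (2.000,4.551)–(3.000,4.673)
cell (2,6): code 1001 → (3.000,6.627)–(2.000,6.610)
cell (3,4): code 0110 → (3.000,4.673)–(4.000,4.775)
cell (3,6): code 1001 → (4.000,6.347)–(3.000,6.627)
cell (4,4): code 0110 → (4.000,4.775)–(5.000,4.906)
cell (4,6): code 1001 → (5.000,6.013)–(4.000,6.347)
cell (5,4): code 0010 → (5.000,4.906)–(5.112,5.000)
cell (5,5): code 0011 → (5.112,5.000)–(5.016,6.000)
cell (5,6): code 0001 → (5.016,6.000)–(5.000,6.013)
total: 14 segments, chained into 1 closed loop(s), length Σ = 11.065208

segments=14 loops=1 length=11.065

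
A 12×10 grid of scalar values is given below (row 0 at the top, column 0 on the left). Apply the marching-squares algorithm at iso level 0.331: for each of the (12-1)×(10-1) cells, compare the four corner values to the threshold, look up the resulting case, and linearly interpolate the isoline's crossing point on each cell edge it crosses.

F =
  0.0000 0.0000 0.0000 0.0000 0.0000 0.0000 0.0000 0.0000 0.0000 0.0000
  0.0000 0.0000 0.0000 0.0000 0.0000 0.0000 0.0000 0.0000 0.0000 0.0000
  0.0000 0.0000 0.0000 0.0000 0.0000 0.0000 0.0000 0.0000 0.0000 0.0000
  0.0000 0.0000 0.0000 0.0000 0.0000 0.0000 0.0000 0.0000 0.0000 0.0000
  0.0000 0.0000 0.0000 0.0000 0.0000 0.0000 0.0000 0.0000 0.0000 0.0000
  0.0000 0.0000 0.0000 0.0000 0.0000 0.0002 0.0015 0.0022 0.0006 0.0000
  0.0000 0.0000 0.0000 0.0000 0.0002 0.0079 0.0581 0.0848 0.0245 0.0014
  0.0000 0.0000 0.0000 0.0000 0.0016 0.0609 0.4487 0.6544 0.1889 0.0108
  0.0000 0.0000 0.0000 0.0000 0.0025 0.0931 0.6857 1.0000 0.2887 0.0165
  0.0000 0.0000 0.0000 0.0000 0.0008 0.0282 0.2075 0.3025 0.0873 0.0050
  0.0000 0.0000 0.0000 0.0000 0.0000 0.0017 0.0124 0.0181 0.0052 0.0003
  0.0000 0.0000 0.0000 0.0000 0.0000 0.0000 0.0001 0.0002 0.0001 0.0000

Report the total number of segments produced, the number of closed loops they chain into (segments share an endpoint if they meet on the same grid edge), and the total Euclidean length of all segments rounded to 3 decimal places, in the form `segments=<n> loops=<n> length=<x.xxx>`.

segments=8 loops=1 length=7.752

cell (6,5): code 0100 → (6.699,6.000)–(7.000,5.696)
cell (6,6): code 1100 → (6.432,7.000)–(6.699,6.000)
cell (6,7): code 1000 → (7.000,7.695)–(6.432,7.000)
cell (7,5): code 0110 → (7.000,5.696)–(8.000,5.401)
cell (7,7): code 1001 → (8.000,7.941)–(7.000,7.695)
cell (8,5): code 0010 → (8.000,5.401)–(8.742,6.000)
cell (8,6): code 0011 → (8.742,6.000)–(8.959,7.000)
cell (8,7): code 0001 → (8.959,7.000)–(8.000,7.941)
total: 8 segments, chained into 1 closed loop(s), length Σ = 7.751997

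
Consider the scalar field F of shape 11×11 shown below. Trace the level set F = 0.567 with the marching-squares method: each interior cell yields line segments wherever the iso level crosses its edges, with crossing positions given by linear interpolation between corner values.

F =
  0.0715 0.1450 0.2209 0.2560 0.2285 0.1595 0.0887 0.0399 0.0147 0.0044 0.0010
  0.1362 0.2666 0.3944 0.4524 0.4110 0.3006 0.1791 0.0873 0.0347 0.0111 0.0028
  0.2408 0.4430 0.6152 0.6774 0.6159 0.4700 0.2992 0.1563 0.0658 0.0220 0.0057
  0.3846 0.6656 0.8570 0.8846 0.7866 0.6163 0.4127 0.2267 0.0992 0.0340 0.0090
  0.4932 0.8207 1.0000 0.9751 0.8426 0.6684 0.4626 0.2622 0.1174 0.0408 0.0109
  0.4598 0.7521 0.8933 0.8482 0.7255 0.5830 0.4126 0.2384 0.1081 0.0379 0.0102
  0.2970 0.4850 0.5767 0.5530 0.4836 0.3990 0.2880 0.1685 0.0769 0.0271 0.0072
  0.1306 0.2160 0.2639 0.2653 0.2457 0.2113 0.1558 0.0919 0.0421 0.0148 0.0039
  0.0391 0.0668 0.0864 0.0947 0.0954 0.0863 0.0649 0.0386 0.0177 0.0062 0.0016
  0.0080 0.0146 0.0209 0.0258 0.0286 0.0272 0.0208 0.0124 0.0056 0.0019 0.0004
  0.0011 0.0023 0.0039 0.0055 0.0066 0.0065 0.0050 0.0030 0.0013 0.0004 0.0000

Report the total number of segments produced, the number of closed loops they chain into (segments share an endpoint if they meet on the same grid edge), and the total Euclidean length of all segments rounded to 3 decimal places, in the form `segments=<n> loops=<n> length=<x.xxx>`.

cell (1,1): code 0100 → (1.782,2.000)–(2.000,1.720)
cell (1,2): code 1100 → (1.509,3.000)–(1.782,2.000)
cell (1,3): code 1100 → (1.761,4.000)–(1.509,3.000)
cell (1,4): code 1000 → (2.000,4.335)–(1.761,4.000)
cell (2,0): code 0100 → (2.557,1.000)–(3.000,0.649)
cell (2,1): code 1110 → (2.000,1.720)–(2.557,1.000)
cell (2,4): code 1101 → (2.663,5.000)–(2.000,4.335)
cell (2,5): code 1000 → (3.000,5.242)–(2.663,5.000)
cell (3,0): code 0110 → (3.000,0.649)–(4.000,0.225)
cell (3,5): code 1001 → (4.000,5.493)–(3.000,5.242)
cell (4,0): code 0110 → (4.000,0.225)–(5.000,0.367)
cell (4,5): code 1001 → (5.000,5.094)–(4.000,5.493)
cell (5,0): code 0010 → (5.000,0.367)–(5.693,1.000)
cell (5,1): code 0111 → (5.693,1.000)–(6.000,1.894)
cell (5,2): code 1011 → (6.000,2.409)–(5.953,3.000)
cell (5,3): code 0011 → (5.953,3.000)–(5.655,4.000)
cell (5,4): code 0011 → (5.655,4.000)–(5.087,5.000)
cell (5,5): code 0001 → (5.087,5.000)–(5.000,5.094)
cell (6,1): code 0010 → (6.000,1.894)–(6.031,2.000)
cell (6,2): code 0001 → (6.031,2.000)–(6.000,2.409)
total: 20 segments, chained into 1 closed loop(s), length Σ = 15.185987

segments=20 loops=1 length=15.186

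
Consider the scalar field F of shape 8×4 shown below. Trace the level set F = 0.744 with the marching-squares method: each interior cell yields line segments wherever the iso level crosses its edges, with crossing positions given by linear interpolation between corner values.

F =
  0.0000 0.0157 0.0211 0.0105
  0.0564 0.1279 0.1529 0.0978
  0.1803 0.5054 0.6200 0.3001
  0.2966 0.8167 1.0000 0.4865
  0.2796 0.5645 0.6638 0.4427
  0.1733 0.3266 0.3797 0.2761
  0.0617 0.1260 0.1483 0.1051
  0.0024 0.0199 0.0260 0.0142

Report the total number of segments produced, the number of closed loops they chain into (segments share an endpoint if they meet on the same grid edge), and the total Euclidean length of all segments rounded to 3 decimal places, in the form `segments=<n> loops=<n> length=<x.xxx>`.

segments=6 loops=1 length=4.540

cell (2,0): code 0100 → (2.766,1.000)–(3.000,0.860)
cell (2,1): code 1100 → (2.326,2.000)–(2.766,1.000)
cell (2,2): code 1000 → (3.000,2.499)–(2.326,2.000)
cell (3,0): code 0010 → (3.000,0.860)–(3.288,1.000)
cell (3,1): code 0011 → (3.288,1.000)–(3.761,2.000)
cell (3,2): code 0001 → (3.761,2.000)–(3.000,2.499)
total: 6 segments, chained into 1 closed loop(s), length Σ = 4.539647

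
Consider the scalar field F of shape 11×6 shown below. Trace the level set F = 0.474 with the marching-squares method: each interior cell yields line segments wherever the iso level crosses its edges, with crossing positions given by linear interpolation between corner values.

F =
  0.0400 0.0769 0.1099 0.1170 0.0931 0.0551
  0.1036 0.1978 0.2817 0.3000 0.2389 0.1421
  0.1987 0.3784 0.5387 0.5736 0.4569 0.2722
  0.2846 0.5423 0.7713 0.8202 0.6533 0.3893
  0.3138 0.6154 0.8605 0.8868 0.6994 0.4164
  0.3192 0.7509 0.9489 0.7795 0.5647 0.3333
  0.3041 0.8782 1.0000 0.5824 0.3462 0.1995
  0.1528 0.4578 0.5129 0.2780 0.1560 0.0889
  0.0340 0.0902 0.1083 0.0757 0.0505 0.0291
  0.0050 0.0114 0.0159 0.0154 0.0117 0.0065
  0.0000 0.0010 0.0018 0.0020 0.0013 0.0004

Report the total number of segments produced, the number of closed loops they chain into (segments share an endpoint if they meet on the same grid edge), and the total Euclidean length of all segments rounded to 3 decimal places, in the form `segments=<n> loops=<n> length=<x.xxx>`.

segments=20 loops=1 length=15.564

cell (1,1): code 0100 → (1.748,2.000)–(2.000,1.596)
cell (1,2): code 1100 → (1.636,3.000)–(1.748,2.000)
cell (1,3): code 1000 → (2.000,3.853)–(1.636,3.000)
cell (2,0): code 0100 → (2.583,1.000)–(3.000,0.735)
cell (2,1): code 1110 → (2.000,1.596)–(2.583,1.000)
cell (2,3): code 1101 → (2.087,4.000)–(2.000,3.853)
cell (2,4): code 1000 → (3.000,4.679)–(2.087,4.000)
cell (3,0): code 0110 → (3.000,0.735)–(4.000,0.531)
cell (3,4): code 1001 → (4.000,4.796)–(3.000,4.679)
cell (4,0): code 0110 → (4.000,0.531)–(5.000,0.359)
cell (4,4): code 1001 → (5.000,4.392)–(4.000,4.796)
cell (5,0): code 0110 → (5.000,0.359)–(6.000,0.296)
cell (5,3): code 1011 → (6.000,3.459)–(5.415,4.000)
cell (5,4): code 0001 → (5.415,4.000)–(5.000,4.392)
cell (6,0): code 0010 → (6.000,0.296)–(6.961,1.000)
cell (6,1): code 0111 → (6.961,1.000)–(7.000,1.294)
cell (6,2): code 1011 → (7.000,2.166)–(6.356,3.000)
cell (6,3): code 0001 → (6.356,3.000)–(6.000,3.459)
cell (7,1): code 0010 → (7.000,1.294)–(7.096,2.000)
cell (7,2): code 0001 → (7.096,2.000)–(7.000,2.166)
total: 20 segments, chained into 1 closed loop(s), length Σ = 15.563816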